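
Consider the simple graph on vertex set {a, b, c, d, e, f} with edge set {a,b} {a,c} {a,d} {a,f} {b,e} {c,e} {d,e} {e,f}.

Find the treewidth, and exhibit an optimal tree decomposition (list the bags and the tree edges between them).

Treewidth 2.
One optimal decomposition is:
Bags: B1 = {a, b, e}  B2 = {a, d, e}  B3 = {a, c, e}  B4 = {a, e, f}
Tree: B1–B2, B2–B3, B3–B4

Each bag holds 3 vertices, so the decomposition has width 2, which upper-bounds the treewidth. For the lower bound, G contains the cycle b–e–d–a–b, so G is not a forest; only forests have treewidth ≤ 1, hence tw(G) ≥ 2. Therefore the treewidth is 2.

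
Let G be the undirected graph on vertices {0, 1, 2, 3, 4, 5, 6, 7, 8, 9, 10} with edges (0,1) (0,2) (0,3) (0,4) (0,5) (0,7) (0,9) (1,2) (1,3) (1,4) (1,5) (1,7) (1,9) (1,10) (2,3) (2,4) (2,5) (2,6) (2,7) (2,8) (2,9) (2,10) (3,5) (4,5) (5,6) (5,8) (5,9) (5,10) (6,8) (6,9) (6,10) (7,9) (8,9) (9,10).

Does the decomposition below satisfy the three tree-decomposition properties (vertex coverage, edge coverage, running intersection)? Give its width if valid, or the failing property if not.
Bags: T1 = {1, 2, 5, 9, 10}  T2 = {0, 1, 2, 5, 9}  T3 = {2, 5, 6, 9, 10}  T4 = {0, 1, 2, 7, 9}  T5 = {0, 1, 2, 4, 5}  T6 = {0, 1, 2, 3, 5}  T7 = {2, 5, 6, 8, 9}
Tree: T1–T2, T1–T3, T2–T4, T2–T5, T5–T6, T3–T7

Yes; width 4.

Vertex coverage: the bags together contain {0, 1, 2, 3, 4, 5, 6, 7, 8, 9, 10}, the full vertex set. Edge coverage: each edge of G has both endpoints in at least one bag. Running intersection: for every vertex, the bags containing it form a connected subtree. All three properties hold, so this is a valid tree decomposition of width max|bag| − 1 = 4, and hence tw(G) ≤ 4.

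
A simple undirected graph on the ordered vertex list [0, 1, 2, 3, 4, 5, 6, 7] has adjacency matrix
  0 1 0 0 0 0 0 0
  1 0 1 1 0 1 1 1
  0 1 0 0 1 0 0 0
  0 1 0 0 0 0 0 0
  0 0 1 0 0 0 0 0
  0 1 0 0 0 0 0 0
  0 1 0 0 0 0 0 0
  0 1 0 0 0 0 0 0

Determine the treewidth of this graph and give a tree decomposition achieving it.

Treewidth 1.
One optimal decomposition is:
Bags: B1 = {1, 2}  B2 = {1, 3}  B3 = {1, 5}  B4 = {1, 7}  B5 = {2, 4}  B6 = {1, 6}  B7 = {0, 1}
Tree: B1–B2, B1–B3, B3–B4, B1–B5, B1–B6, B2–B7

Each bag holds 2 vertices, so the decomposition has width 1, which upper-bounds the treewidth. Since G has at least one edge (e.g. 1–2), it is not an edgeless graph, so tw(G) ≥ 1. Hence tw(G) = 1 exactly.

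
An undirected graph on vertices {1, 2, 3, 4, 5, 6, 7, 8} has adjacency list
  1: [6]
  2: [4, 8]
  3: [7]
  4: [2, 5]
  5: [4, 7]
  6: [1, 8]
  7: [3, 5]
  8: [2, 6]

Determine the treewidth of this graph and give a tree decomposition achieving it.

Treewidth 1.
One such decomposition:
Bags: B1 = {3, 7}  B2 = {5, 7}  B3 = {4, 5}  B4 = {2, 4}  B5 = {2, 8}  B6 = {6, 8}  B7 = {1, 6}
Tree: B1–B2, B2–B3, B3–B4, B4–B5, B5–B6, B6–B7

Every bag has size at most 2, so the width is 2 − 1 = 1 and tw(G) ≤ 1. Any graph with an edge has treewidth ≥ 1, and G has the edge 3–7. The upper and lower bounds meet at 1, so that is the treewidth.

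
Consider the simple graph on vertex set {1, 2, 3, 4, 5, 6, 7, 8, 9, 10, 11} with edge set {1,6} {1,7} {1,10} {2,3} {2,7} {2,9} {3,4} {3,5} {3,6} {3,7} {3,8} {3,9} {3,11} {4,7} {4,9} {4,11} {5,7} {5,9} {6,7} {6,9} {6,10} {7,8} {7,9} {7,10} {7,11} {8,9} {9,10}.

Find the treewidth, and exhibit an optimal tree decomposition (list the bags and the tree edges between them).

Treewidth 3.
One optimal decomposition is:
Bags: B1 = {3, 6, 7, 9}  B2 = {3, 4, 7, 9}  B3 = {3, 4, 7, 11}  B4 = {2, 3, 7, 9}  B5 = {3, 5, 7, 9}  B6 = {6, 7, 9, 10}  B7 = {1, 6, 7, 10}  B8 = {3, 7, 8, 9}
Tree: B1–B2, B2–B3, B2–B4, B2–B5, B1–B6, B6–B7, B1–B8

Each bag holds 4 vertices, so the decomposition has width 3, which upper-bounds the treewidth. Conversely, {1, 6, 7, 10} is a clique of size 4, and the vertices of any clique must share a bag in every tree decomposition; so some bag has ≥ 4 vertices and tw(G) ≥ 3. Hence tw(G) = 3 exactly.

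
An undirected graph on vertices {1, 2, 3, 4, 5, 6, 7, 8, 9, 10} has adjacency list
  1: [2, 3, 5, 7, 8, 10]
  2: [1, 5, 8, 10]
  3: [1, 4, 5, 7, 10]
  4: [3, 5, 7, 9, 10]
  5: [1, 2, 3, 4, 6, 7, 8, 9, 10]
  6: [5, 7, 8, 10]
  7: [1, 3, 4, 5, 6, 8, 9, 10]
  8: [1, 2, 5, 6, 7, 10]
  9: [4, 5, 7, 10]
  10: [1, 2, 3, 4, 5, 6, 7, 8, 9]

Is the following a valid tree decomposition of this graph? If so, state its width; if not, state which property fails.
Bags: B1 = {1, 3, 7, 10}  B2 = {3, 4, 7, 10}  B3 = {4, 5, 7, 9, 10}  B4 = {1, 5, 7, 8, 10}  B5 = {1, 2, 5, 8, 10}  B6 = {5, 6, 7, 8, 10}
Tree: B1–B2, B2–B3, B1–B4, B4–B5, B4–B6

A tree decomposition must satisfy three properties: every vertex lies in some bag; for every edge, both endpoints lie together in some bag; and for every vertex, the bags containing it form a connected subtree. Here edge (5,3) lies in no bag, so the decomposition is invalid.

No — edge (5,3) lies in no bag.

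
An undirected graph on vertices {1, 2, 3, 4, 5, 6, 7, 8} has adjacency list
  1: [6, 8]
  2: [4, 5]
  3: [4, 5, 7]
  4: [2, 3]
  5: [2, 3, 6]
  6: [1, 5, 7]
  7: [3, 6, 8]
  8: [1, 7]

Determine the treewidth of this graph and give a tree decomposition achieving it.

Each bag holds 3 vertices, so the decomposition has width 2, which upper-bounds the treewidth. For the lower bound, G contains the cycle 2–4–3–5–2, so G is not a forest; only forests have treewidth ≤ 1, hence tw(G) ≥ 2. The upper and lower bounds meet at 2, so that is the treewidth.

Treewidth 2.
Bags: B1 = {2, 4, 5}  B2 = {3, 4, 5}  B3 = {3, 5, 6}  B4 = {3, 6, 7}  B5 = {1, 6, 7}  B6 = {1, 7, 8}
Tree: B1–B2, B2–B3, B3–B4, B4–B5, B5–B6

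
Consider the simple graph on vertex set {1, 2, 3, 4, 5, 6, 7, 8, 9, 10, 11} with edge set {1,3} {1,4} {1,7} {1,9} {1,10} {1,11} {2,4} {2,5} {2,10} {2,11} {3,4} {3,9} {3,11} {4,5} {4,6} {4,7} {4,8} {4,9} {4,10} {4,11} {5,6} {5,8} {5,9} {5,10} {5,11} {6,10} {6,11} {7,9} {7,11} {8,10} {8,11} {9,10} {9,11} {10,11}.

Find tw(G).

A width-4 tree decomposition is:
Bags: B1 = {1, 4, 9, 10, 11}  B2 = {4, 5, 9, 10, 11}  B3 = {4, 5, 8, 10, 11}  B4 = {2, 4, 5, 10, 11}  B5 = {1, 3, 4, 9, 11}  B6 = {4, 5, 6, 10, 11}  B7 = {1, 4, 7, 9, 11}
Tree: B1–B2, B2–B3, B2–B4, B1–B5, B4–B6, B5–B7
Each bag holds 5 vertices, so the decomposition has width 4, which upper-bounds the treewidth. For the lower bound, the 5 vertices {1, 4, 9, 10, 11} are pairwise adjacent, and any tree decomposition puts a clique entirely inside one bag — forcing width ≥ 4. Hence tw(G) = 4 exactly.

4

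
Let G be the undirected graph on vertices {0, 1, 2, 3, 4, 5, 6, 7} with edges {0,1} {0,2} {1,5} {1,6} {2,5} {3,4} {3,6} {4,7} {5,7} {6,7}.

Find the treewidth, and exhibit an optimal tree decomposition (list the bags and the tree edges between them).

Treewidth 2.
Bags: B1 = {3, 4, 7}  B2 = {3, 6, 7}  B3 = {5, 6, 7}  B4 = {1, 5, 6}  B5 = {1, 2, 5}  B6 = {0, 1, 2}
Tree: B1–B2, B2–B3, B3–B4, B4–B5, B5–B6

Every bag has size at most 3, so the width is 3 − 1 = 2 and tw(G) ≤ 2. Since 4–3–6–7–4 is a cycle in G, G is not acyclic. Forests are exactly the graphs of treewidth ≤ 1, so tw(G) ≥ 2. The upper and lower bounds meet at 2, so that is the treewidth.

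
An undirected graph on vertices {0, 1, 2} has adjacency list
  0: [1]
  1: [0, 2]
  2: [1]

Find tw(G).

A width-1 tree decomposition is:
Bags: B1 = {0, 1}  B2 = {1, 2}
Tree: B1–B2
The largest bag has 2 vertices, giving width 1; this decomposition certifies tw(G) ≤ 1. G has an edge, so its treewidth is at least 1. The upper and lower bounds meet at 1, so that is the treewidth.

1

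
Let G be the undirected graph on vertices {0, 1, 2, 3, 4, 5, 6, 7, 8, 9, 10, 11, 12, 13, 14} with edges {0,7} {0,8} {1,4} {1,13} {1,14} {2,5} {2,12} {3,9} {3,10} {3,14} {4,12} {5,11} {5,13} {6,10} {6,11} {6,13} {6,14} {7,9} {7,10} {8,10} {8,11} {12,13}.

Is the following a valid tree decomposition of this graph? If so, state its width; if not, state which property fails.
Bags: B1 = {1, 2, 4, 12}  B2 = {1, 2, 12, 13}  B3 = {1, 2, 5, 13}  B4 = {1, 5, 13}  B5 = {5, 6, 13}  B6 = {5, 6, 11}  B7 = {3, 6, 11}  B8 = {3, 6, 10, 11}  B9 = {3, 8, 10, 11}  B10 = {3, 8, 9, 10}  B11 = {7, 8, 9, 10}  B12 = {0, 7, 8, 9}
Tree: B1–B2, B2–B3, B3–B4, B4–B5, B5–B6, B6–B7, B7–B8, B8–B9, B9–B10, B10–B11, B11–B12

No — vertex 14 appears in no bag.

A tree decomposition must satisfy three properties: every vertex lies in some bag; for every edge, both endpoints lie together in some bag; and for every vertex, the bags containing it form a connected subtree. Here vertex 14 appears in no bag, so the decomposition is invalid.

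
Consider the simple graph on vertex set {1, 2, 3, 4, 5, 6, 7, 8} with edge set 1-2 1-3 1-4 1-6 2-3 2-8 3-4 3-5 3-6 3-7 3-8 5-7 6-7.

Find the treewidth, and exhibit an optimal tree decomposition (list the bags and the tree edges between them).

The largest bag has 3 vertices, giving width 2; this decomposition certifies tw(G) ≤ 2. On the other hand G contains the 3-clique {2, 3, 8}. A clique must lie in a single bag of any decomposition, so no decomposition can have width below 2. Combining the bounds, tw(G) = 2.

Treewidth 2.
One such decomposition:
Bags: B1 = {1, 3, 6}  B2 = {1, 3, 4}  B3 = {3, 6, 7}  B4 = {1, 2, 3}  B5 = {3, 5, 7}  B6 = {2, 3, 8}
Tree: B1–B2, B1–B3, B1–B4, B3–B5, B4–B6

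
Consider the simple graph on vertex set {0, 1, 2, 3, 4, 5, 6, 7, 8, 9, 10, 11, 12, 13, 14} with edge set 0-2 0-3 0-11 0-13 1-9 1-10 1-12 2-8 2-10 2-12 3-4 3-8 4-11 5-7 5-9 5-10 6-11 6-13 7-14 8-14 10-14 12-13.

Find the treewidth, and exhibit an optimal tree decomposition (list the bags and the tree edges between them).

Treewidth 3.
One optimal decomposition is:
Bags: B1 = {4, 6, 11, 13}  B2 = {0, 4, 11, 13}  B3 = {0, 3, 4, 13}  B4 = {0, 3, 12, 13}  B5 = {0, 2, 3, 12}  B6 = {2, 3, 8, 12}  B7 = {1, 2, 8, 12}  B8 = {1, 2, 8, 10}  B9 = {1, 8, 10, 14}  B10 = {1, 9, 10, 14}  B11 = {5, 9, 10, 14}  B12 = {5, 7, 9, 14}
Tree: B1–B2, B2–B3, B3–B4, B4–B5, B5–B6, B6–B7, B7–B8, B8–B9, B9–B10, B10–B11, B11–B12

Each bag holds 4 vertices, so the decomposition has width 3, which upper-bounds the treewidth. For the lower bound: the 4 vertex sets {4,6,11}, {13}, {0}, {2,3,8,12} are disjoint, each induces a connected subgraph, and every pair is joined by at least one edge of G. Contracting each set to a single vertex therefore yields K_{4} as a minor, and since treewidth is minor-monotone, tw(G) ≥ tw(K_{4}) = 3. Hence tw(G) = 3 exactly.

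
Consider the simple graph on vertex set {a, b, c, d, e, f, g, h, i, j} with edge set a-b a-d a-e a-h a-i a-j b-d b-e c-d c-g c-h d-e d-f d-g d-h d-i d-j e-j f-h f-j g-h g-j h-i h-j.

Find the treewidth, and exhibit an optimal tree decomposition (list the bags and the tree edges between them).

Every bag has size at most 4, so the width is 4 − 1 = 3 and tw(G) ≤ 3. Conversely, {a, d, e, j} is a clique of size 4, and the vertices of any clique must share a bag in every tree decomposition; so some bag has ≥ 4 vertices and tw(G) ≥ 3. Hence tw(G) = 3 exactly.

Treewidth 3.
One optimal decomposition is:
Bags: B1 = {c, d, g, h}  B2 = {d, g, h, j}  B3 = {a, d, h, j}  B4 = {a, d, e, j}  B5 = {d, f, h, j}  B6 = {a, b, d, e}  B7 = {a, d, h, i}
Tree: B1–B2, B2–B3, B3–B4, B2–B5, B4–B6, B3–B7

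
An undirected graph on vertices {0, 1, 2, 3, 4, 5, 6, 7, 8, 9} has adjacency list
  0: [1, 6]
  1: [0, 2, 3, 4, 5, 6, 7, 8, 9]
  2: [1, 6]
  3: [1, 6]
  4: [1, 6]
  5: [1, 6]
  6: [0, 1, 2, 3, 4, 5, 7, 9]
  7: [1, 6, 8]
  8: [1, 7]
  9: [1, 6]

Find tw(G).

A width-2 tree decomposition is:
Bags: B1 = {1, 6, 7}  B2 = {0, 1, 6}  B3 = {1, 7, 8}  B4 = {1, 2, 6}  B5 = {1, 5, 6}  B6 = {1, 3, 6}  B7 = {1, 6, 9}  B8 = {1, 4, 6}
Tree: B1–B2, B1–B3, B1–B4, B4–B5, B5–B6, B2–B7, B7–B8
Each bag holds 3 vertices, so the decomposition has width 2, which upper-bounds the treewidth. For the lower bound, the 3 vertices {1, 7, 8} are pairwise adjacent, and any tree decomposition puts a clique entirely inside one bag — forcing width ≥ 2. The upper and lower bounds meet at 2, so that is the treewidth.

2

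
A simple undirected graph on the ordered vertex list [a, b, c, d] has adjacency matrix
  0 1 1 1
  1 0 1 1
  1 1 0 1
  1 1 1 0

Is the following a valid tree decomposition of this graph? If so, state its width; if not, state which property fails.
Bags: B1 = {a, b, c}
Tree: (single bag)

No — vertex d appears in no bag.

A tree decomposition must satisfy three properties: every vertex lies in some bag; for every edge, both endpoints lie together in some bag; and for every vertex, the bags containing it form a connected subtree. Here vertex d appears in no bag, so the decomposition is invalid.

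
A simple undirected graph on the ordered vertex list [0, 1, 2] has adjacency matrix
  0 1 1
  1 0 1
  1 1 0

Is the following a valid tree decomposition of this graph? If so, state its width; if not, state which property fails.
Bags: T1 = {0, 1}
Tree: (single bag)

No — vertex 2 appears in no bag.

A tree decomposition must satisfy three properties: every vertex lies in some bag; for every edge, both endpoints lie together in some bag; and for every vertex, the bags containing it form a connected subtree. Here vertex 2 appears in no bag, so the decomposition is invalid.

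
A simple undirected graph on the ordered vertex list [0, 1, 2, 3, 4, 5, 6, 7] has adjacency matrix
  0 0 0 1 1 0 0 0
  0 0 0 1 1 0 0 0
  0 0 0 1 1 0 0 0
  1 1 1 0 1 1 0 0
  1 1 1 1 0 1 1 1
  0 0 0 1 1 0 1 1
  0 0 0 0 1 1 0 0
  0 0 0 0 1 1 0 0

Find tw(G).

2

A width-2 tree decomposition is:
Bags: B1 = {0, 3, 4}  B2 = {3, 4, 5}  B3 = {4, 5, 7}  B4 = {4, 5, 6}  B5 = {2, 3, 4}  B6 = {1, 3, 4}
Tree: B1–B2, B2–B3, B2–B4, B1–B5, B5–B6
The largest bag has 3 vertices, giving width 2; this decomposition certifies tw(G) ≤ 2. For the lower bound, the 3 vertices {0, 3, 4} are pairwise adjacent, and any tree decomposition puts a clique entirely inside one bag — forcing width ≥ 2. Hence tw(G) = 2 exactly.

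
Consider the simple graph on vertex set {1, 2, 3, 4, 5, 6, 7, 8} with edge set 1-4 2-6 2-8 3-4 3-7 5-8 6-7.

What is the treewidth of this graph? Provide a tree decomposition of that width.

The largest bag has 2 vertices, giving width 1; this decomposition certifies tw(G) ≤ 1. Since G has at least one edge (e.g. 1–4), it is not an edgeless graph, so tw(G) ≥ 1. Therefore the treewidth is 1.

Treewidth 1.
One such decomposition:
Bags: B1 = {1, 4}  B2 = {3, 4}  B3 = {3, 7}  B4 = {6, 7}  B5 = {2, 6}  B6 = {2, 8}  B7 = {5, 8}
Tree: B1–B2, B2–B3, B3–B4, B4–B5, B5–B6, B6–B7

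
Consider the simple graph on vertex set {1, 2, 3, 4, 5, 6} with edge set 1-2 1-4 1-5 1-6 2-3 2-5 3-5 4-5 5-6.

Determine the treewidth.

2

A width-2 tree decomposition is:
Bags: B1 = {1, 4, 5}  B2 = {1, 2, 5}  B3 = {2, 3, 5}  B4 = {1, 5, 6}
Tree: B1–B2, B2–B3, B1–B4
Each bag holds 3 vertices, so the decomposition has width 2, which upper-bounds the treewidth. On the other hand G contains the 3-clique {1, 2, 5}. A clique must lie in a single bag of any decomposition, so no decomposition can have width below 2. Combining the bounds, tw(G) = 2.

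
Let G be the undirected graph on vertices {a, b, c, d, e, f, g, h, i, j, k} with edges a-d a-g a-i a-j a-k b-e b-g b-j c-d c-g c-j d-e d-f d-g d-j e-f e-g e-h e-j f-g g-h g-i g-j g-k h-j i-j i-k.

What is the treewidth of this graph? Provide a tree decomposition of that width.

The largest bag has 4 vertices, giving width 3; this decomposition certifies tw(G) ≤ 3. On the other hand G contains the 4-clique {d, e, g, j}. A clique must lie in a single bag of any decomposition, so no decomposition can have width below 3. Hence tw(G) = 3 exactly.

Treewidth 3.
Bags: B1 = {a, d, g, j}  B2 = {a, g, i, j}  B3 = {c, d, g, j}  B4 = {d, e, g, j}  B5 = {a, g, i, k}  B6 = {b, e, g, j}  B7 = {d, e, f, g}  B8 = {e, g, h, j}
Tree: B1–B2, B1–B3, B3–B4, B2–B5, B4–B6, B4–B7, B4–B8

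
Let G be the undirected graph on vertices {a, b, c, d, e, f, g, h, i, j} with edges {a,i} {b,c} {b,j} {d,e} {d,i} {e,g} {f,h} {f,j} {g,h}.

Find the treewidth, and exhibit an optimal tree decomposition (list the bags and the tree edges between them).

Treewidth 1.
Bags: B1 = {b, c}  B2 = {b, j}  B3 = {f, j}  B4 = {f, h}  B5 = {g, h}  B6 = {e, g}  B7 = {d, e}  B8 = {d, i}  B9 = {a, i}
Tree: B1–B2, B2–B3, B3–B4, B4–B5, B5–B6, B6–B7, B7–B8, B8–B9

Every bag has size at most 2, so the width is 2 − 1 = 1 and tw(G) ≤ 1. G has an edge, so its treewidth is at least 1. The upper and lower bounds meet at 1, so that is the treewidth.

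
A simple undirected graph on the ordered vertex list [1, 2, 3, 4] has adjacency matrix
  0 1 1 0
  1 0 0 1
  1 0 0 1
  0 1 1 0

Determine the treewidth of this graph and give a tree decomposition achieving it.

The largest bag has 3 vertices, giving width 2; this decomposition certifies tw(G) ≤ 2. The edges 3–1–2–4–3 form a cycle, so G is not a tree and its treewidth is at least 2. Hence tw(G) = 2 exactly.

Treewidth 2.
One such decomposition:
Bags: B1 = {1, 2, 3}  B2 = {2, 3, 4}
Tree: B1–B2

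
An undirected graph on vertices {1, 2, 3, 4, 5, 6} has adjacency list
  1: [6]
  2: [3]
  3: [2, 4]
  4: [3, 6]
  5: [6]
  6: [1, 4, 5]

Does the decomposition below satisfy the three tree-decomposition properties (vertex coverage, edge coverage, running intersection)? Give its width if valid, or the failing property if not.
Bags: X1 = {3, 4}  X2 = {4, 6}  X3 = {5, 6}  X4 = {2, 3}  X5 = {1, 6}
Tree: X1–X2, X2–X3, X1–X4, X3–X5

Vertex coverage: the bags together contain {1, 2, 3, 4, 5, 6}, the full vertex set. Edge coverage: each edge of G has both endpoints in at least one bag. Running intersection: for every vertex, the bags containing it form a connected subtree. All three properties hold, so this is a valid tree decomposition of width max|bag| − 1 = 1, and hence tw(G) ≤ 1.

Yes; width 1.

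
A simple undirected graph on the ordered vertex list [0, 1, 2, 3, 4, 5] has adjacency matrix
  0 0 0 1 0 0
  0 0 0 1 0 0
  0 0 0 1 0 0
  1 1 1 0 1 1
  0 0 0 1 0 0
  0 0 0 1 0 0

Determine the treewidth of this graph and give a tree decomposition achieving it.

Treewidth 1.
Bags: B1 = {3, 5}  B2 = {1, 3}  B3 = {3, 4}  B4 = {2, 3}  B5 = {0, 3}
Tree: B1–B2, B1–B3, B3–B4, B1–B5

Every bag has size at most 2, so the width is 2 − 1 = 1 and tw(G) ≤ 1. G has an edge, so its treewidth is at least 1. Therefore the treewidth is 1.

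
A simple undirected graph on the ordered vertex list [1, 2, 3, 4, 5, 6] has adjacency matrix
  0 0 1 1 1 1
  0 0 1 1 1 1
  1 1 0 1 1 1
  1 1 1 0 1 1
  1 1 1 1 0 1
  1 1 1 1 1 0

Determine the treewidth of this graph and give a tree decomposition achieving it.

Treewidth 4.
One such decomposition:
Bags: B1 = {1, 3, 4, 5, 6}  B2 = {2, 3, 4, 5, 6}
Tree: B1–B2

Every bag has size at most 5, so the width is 5 − 1 = 4 and tw(G) ≤ 4. On the other hand G contains the 5-clique {1, 3, 4, 5, 6}. A clique must lie in a single bag of any decomposition, so no decomposition can have width below 4. Therefore the treewidth is 4.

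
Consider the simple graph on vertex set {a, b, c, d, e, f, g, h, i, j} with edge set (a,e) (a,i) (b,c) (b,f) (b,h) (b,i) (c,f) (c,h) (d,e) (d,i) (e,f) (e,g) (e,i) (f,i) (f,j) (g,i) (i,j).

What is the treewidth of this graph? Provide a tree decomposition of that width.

Each bag holds 3 vertices, so the decomposition has width 2, which upper-bounds the treewidth. For the lower bound, the 3 vertices {b, c, h} are pairwise adjacent, and any tree decomposition puts a clique entirely inside one bag — forcing width ≥ 2. Therefore the treewidth is 2.

Treewidth 2.
One optimal decomposition is:
Bags: B1 = {b, f, i}  B2 = {f, i, j}  B3 = {b, c, f}  B4 = {e, f, i}  B5 = {e, g, i}  B6 = {a, e, i}  B7 = {d, e, i}  B8 = {b, c, h}
Tree: B1–B2, B1–B3, B2–B4, B4–B5, B4–B6, B5–B7, B3–B8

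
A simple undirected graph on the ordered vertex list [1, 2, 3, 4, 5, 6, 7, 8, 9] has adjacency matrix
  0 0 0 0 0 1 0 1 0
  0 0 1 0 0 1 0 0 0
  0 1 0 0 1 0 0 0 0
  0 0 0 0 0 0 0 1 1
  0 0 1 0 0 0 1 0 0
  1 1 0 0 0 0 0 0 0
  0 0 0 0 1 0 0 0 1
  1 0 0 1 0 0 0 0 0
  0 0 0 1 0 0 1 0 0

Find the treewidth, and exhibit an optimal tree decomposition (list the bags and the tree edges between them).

Each bag holds 3 vertices, so the decomposition has width 2, which upper-bounds the treewidth. Since 1–8–4–9–7–5–3–2–6–1 is a cycle in G, G is not acyclic. Forests are exactly the graphs of treewidth ≤ 1, so tw(G) ≥ 2. Combining the bounds, tw(G) = 2.

Treewidth 2.
Bags: B1 = {1, 4, 8}  B2 = {1, 4, 9}  B3 = {1, 7, 9}  B4 = {1, 5, 7}  B5 = {1, 3, 5}  B6 = {1, 2, 3}  B7 = {1, 2, 6}
Tree: B1–B2, B2–B3, B3–B4, B4–B5, B5–B6, B6–B7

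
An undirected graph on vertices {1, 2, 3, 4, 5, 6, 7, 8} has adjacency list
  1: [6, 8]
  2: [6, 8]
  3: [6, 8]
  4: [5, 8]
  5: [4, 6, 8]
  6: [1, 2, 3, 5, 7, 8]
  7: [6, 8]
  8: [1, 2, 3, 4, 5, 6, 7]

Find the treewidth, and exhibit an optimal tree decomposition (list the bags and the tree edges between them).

Treewidth 2.
One such decomposition:
Bags: B1 = {5, 6, 8}  B2 = {1, 6, 8}  B3 = {3, 6, 8}  B4 = {2, 6, 8}  B5 = {6, 7, 8}  B6 = {4, 5, 8}
Tree: B1–B2, B2–B3, B3–B4, B3–B5, B1–B6

Every bag has size at most 3, so the width is 3 − 1 = 2 and tw(G) ≤ 2. For the lower bound, the 3 vertices {4, 5, 8} are pairwise adjacent, and any tree decomposition puts a clique entirely inside one bag — forcing width ≥ 2. Therefore the treewidth is 2.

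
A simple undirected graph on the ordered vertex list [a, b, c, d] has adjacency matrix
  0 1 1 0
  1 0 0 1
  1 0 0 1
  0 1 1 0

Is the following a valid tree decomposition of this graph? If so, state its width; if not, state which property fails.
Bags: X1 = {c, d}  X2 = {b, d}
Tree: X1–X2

No — vertex a appears in no bag.

A tree decomposition must satisfy three properties: every vertex lies in some bag; for every edge, both endpoints lie together in some bag; and for every vertex, the bags containing it form a connected subtree. Here vertex a appears in no bag, so the decomposition is invalid.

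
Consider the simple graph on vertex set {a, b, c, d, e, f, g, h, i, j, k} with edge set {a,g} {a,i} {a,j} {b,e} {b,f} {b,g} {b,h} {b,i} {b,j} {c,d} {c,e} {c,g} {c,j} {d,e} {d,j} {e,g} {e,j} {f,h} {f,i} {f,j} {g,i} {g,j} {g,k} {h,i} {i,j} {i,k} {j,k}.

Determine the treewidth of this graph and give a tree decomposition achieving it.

Treewidth 3.
One optimal decomposition is:
Bags: B1 = {a, g, i, j}  B2 = {b, g, i, j}  B3 = {b, f, i, j}  B4 = {b, f, h, i}  B5 = {b, e, g, j}  B6 = {g, i, j, k}  B7 = {c, e, g, j}  B8 = {c, d, e, j}
Tree: B1–B2, B2–B3, B3–B4, B2–B5, B1–B6, B5–B7, B7–B8

The largest bag has 4 vertices, giving width 3; this decomposition certifies tw(G) ≤ 3. Conversely, {c, d, e, j} is a clique of size 4, and the vertices of any clique must share a bag in every tree decomposition; so some bag has ≥ 4 vertices and tw(G) ≥ 3. The upper and lower bounds meet at 3, so that is the treewidth.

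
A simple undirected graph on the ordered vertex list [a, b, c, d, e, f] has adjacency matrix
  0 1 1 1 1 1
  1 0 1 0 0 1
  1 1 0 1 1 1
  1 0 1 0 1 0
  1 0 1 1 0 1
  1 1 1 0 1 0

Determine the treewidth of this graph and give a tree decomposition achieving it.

Treewidth 3.
Bags: B1 = {a, c, e, f}  B2 = {a, b, c, f}  B3 = {a, c, d, e}
Tree: B1–B2, B1–B3

Every bag has size at most 4, so the width is 4 − 1 = 3 and tw(G) ≤ 3. On the other hand G contains the 4-clique {a, c, d, e}. A clique must lie in a single bag of any decomposition, so no decomposition can have width below 3. Hence tw(G) = 3 exactly.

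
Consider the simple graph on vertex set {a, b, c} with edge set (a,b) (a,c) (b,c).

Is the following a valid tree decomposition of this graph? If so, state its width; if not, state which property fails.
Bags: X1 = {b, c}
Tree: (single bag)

No — vertex a appears in no bag.

A tree decomposition must satisfy three properties: every vertex lies in some bag; for every edge, both endpoints lie together in some bag; and for every vertex, the bags containing it form a connected subtree. Here vertex a appears in no bag, so the decomposition is invalid.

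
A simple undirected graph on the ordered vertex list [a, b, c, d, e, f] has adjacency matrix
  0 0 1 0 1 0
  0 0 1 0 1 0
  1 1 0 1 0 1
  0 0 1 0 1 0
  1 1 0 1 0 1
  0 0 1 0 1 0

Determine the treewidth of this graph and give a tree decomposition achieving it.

The largest bag has 3 vertices, giving width 2; this decomposition certifies tw(G) ≤ 2. The edges f–c–a–e–f form a cycle, so G is not a tree and its treewidth is at least 2. The upper and lower bounds meet at 2, so that is the treewidth.

Treewidth 2.
One optimal decomposition is:
Bags: B1 = {c, e, f}  B2 = {a, c, e}  B3 = {b, c, e}  B4 = {c, d, e}
Tree: B1–B2, B2–B3, B3–B4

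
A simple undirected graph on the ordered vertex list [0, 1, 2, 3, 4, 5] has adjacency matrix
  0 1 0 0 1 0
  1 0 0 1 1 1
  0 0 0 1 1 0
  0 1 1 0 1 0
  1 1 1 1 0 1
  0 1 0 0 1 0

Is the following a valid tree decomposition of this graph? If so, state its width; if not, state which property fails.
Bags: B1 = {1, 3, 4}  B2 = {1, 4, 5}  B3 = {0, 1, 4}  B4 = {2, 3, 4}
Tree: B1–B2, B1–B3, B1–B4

Yes; width 2.

Checking the three conditions: (i) the bags cover all of {0, 1, 2, 3, 4, 5}; (ii) for each edge, some bag contains both endpoints; (iii) the bags containing any fixed vertex form a subtree. All hold, so the decomposition is valid with width 3 − 1 = 2.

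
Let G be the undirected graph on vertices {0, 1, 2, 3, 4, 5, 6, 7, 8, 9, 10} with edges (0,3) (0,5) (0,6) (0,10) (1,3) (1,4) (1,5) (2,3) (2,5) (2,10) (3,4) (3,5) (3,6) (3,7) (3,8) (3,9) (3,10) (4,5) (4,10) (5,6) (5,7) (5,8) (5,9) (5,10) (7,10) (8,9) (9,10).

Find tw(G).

3

A width-3 tree decomposition is:
Bags: B1 = {3, 5, 7, 10}  B2 = {0, 3, 5, 10}  B3 = {2, 3, 5, 10}  B4 = {3, 5, 9, 10}  B5 = {0, 3, 5, 6}  B6 = {3, 4, 5, 10}  B7 = {1, 3, 4, 5}  B8 = {3, 5, 8, 9}
Tree: B1–B2, B1–B3, B3–B4, B2–B5, B2–B6, B6–B7, B4–B8
The largest bag has 4 vertices, giving width 3; this decomposition certifies tw(G) ≤ 3. Conversely, {3, 5, 8, 9} is a clique of size 4, and the vertices of any clique must share a bag in every tree decomposition; so some bag has ≥ 4 vertices and tw(G) ≥ 3. The upper and lower bounds meet at 3, so that is the treewidth.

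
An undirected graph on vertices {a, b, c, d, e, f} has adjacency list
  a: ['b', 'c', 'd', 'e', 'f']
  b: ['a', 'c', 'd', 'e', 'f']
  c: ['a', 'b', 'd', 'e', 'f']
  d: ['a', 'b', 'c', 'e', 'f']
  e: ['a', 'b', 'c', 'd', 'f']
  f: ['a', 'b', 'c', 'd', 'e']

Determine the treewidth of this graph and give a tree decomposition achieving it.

A single bag containing all 6 vertices is trivially a valid decomposition of width 5. Conversely, {a, b, c, d, e, f} is a clique of size 6, and the vertices of any clique must share a bag in every tree decomposition; so some bag has ≥ 6 vertices and tw(G) ≥ 5. The upper and lower bounds meet at 5, so that is the treewidth.

Treewidth 5.
One such decomposition:
Bags: B1 = {a, b, c, d, e, f}
Tree: (single bag)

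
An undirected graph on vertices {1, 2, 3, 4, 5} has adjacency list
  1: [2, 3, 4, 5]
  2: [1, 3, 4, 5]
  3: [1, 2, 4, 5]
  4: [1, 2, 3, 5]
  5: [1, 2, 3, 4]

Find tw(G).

A width-4 tree decomposition is:
Bags: B1 = {1, 2, 3, 4, 5}
Tree: (single bag)
With just one bag of size 5, the width is 5 − 1 = 4, so tw(G) ≤ 4. For the lower bound, the 5 vertices {1, 2, 3, 4, 5} are pairwise adjacent, and any tree decomposition puts a clique entirely inside one bag — forcing width ≥ 4. Hence tw(G) = 4 exactly.

4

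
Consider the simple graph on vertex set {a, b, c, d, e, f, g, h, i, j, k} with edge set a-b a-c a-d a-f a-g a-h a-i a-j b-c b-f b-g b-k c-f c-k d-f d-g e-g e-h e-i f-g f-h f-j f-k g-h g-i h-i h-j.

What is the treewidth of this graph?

A width-3 tree decomposition is:
Bags: B1 = {a, f, g, h}  B2 = {a, g, h, i}  B3 = {e, g, h, i}  B4 = {a, b, f, g}  B5 = {a, f, h, j}  B6 = {a, b, c, f}  B7 = {b, c, f, k}  B8 = {a, d, f, g}
Tree: B1–B2, B2–B3, B1–B4, B1–B5, B4–B6, B6–B7, B4–B8
The largest bag has 4 vertices, giving width 3; this decomposition certifies tw(G) ≤ 3. Conversely, {e, g, h, i} is a clique of size 4, and the vertices of any clique must share a bag in every tree decomposition; so some bag has ≥ 4 vertices and tw(G) ≥ 3. Hence tw(G) = 3 exactly.

3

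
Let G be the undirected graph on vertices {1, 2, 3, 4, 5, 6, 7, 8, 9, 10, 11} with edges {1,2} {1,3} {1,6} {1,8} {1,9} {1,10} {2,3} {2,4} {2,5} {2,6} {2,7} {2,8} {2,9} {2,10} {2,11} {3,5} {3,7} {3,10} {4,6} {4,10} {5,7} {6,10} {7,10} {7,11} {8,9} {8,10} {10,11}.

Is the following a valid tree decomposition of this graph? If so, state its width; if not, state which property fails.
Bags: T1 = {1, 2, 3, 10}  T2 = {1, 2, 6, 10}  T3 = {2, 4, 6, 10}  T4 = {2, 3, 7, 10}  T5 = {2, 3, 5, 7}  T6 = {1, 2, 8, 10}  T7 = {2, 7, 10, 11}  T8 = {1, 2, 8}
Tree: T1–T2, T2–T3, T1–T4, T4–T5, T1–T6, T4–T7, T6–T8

No — vertex 9 appears in no bag.

A tree decomposition must satisfy three properties: every vertex lies in some bag; for every edge, both endpoints lie together in some bag; and for every vertex, the bags containing it form a connected subtree. Here vertex 9 appears in no bag, so the decomposition is invalid.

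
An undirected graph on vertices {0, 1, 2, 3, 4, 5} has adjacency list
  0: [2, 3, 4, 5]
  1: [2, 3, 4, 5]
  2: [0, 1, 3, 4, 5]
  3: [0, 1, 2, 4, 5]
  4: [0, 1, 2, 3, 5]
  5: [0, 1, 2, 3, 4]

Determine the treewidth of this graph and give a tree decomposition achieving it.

Treewidth 4.
Bags: B1 = {0, 2, 3, 4, 5}  B2 = {1, 2, 3, 4, 5}
Tree: B1–B2

Each bag holds 5 vertices, so the decomposition has width 4, which upper-bounds the treewidth. Conversely, {0, 2, 3, 4, 5} is a clique of size 5, and the vertices of any clique must share a bag in every tree decomposition; so some bag has ≥ 5 vertices and tw(G) ≥ 4. The upper and lower bounds meet at 4, so that is the treewidth.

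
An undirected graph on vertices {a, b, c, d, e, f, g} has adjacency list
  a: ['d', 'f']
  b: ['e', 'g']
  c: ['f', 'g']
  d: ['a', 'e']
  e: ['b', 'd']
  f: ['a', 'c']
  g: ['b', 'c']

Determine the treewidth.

A width-2 tree decomposition is:
Bags: B1 = {a, c, f}  B2 = {a, c, d}  B3 = {c, d, e}  B4 = {b, c, e}  B5 = {b, c, g}
Tree: B1–B2, B2–B3, B3–B4, B4–B5
Every bag has size at most 3, so the width is 3 − 1 = 2 and tw(G) ≤ 2. For the lower bound, G contains the cycle c–f–a–d–e–b–g–c, so G is not a forest; only forests have treewidth ≤ 1, hence tw(G) ≥ 2. Combining the bounds, tw(G) = 2.

2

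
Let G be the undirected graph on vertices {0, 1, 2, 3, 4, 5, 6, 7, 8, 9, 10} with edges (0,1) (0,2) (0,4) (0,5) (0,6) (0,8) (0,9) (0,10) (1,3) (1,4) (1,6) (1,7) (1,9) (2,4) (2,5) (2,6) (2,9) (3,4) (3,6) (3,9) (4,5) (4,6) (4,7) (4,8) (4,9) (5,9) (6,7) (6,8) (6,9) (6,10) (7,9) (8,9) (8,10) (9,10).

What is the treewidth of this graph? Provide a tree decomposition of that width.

Each bag holds 5 vertices, so the decomposition has width 4, which upper-bounds the treewidth. On the other hand G contains the 5-clique {0, 6, 8, 9, 10}. A clique must lie in a single bag of any decomposition, so no decomposition can have width below 4. Hence tw(G) = 4 exactly.

Treewidth 4.
One optimal decomposition is:
Bags: B1 = {0, 1, 4, 6, 9}  B2 = {0, 2, 4, 6, 9}  B3 = {1, 3, 4, 6, 9}  B4 = {0, 4, 6, 8, 9}  B5 = {0, 2, 4, 5, 9}  B6 = {0, 6, 8, 9, 10}  B7 = {1, 4, 6, 7, 9}
Tree: B1–B2, B1–B3, B1–B4, B2–B5, B4–B6, B1–B7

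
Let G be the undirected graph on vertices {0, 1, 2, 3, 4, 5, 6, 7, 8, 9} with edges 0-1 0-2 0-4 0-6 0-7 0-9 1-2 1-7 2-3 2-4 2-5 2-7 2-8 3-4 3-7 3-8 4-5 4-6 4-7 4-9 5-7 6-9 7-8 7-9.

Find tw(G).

3

A width-3 tree decomposition is:
Bags: B1 = {2, 3, 4, 7}  B2 = {0, 2, 4, 7}  B3 = {2, 4, 5, 7}  B4 = {2, 3, 7, 8}  B5 = {0, 1, 2, 7}  B6 = {0, 4, 7, 9}  B7 = {0, 4, 6, 9}
Tree: B1–B2, B2–B3, B1–B4, B2–B5, B2–B6, B6–B7
The largest bag has 4 vertices, giving width 3; this decomposition certifies tw(G) ≤ 3. On the other hand G contains the 4-clique {0, 4, 6, 9}. A clique must lie in a single bag of any decomposition, so no decomposition can have width below 3. Combining the bounds, tw(G) = 3.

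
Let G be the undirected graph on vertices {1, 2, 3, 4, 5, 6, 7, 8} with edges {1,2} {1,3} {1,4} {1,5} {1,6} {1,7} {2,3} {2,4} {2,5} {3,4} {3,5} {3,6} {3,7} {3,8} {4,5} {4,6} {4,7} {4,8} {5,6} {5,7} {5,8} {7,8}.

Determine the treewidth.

A width-4 tree decomposition is:
Bags: B1 = {3, 4, 5, 7, 8}  B2 = {1, 3, 4, 5, 7}  B3 = {1, 3, 4, 5, 6}  B4 = {1, 2, 3, 4, 5}
Tree: B1–B2, B2–B3, B3–B4
Each bag holds 5 vertices, so the decomposition has width 4, which upper-bounds the treewidth. For the lower bound, the 5 vertices {3, 4, 5, 7, 8} are pairwise adjacent, and any tree decomposition puts a clique entirely inside one bag — forcing width ≥ 4. The upper and lower bounds meet at 4, so that is the treewidth.

4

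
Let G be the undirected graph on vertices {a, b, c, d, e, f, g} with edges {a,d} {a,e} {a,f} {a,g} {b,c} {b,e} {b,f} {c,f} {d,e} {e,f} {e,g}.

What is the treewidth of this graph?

A width-2 tree decomposition is:
Bags: B1 = {a, e, f}  B2 = {a, d, e}  B3 = {a, e, g}  B4 = {b, e, f}  B5 = {b, c, f}
Tree: B1–B2, B1–B3, B1–B4, B4–B5
Each bag holds 3 vertices, so the decomposition has width 2, which upper-bounds the treewidth. Conversely, {a, d, e} is a clique of size 3, and the vertices of any clique must share a bag in every tree decomposition; so some bag has ≥ 3 vertices and tw(G) ≥ 2. Therefore the treewidth is 2.

2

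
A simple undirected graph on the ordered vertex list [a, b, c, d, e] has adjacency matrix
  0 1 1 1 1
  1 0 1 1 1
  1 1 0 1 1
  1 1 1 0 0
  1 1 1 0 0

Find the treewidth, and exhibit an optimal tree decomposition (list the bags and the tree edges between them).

Treewidth 3.
One optimal decomposition is:
Bags: B1 = {a, b, c, d}  B2 = {a, b, c, e}
Tree: B1–B2

The largest bag has 4 vertices, giving width 3; this decomposition certifies tw(G) ≤ 3. For the lower bound, the 4 vertices {a, b, c, d} are pairwise adjacent, and any tree decomposition puts a clique entirely inside one bag — forcing width ≥ 3. The upper and lower bounds meet at 3, so that is the treewidth.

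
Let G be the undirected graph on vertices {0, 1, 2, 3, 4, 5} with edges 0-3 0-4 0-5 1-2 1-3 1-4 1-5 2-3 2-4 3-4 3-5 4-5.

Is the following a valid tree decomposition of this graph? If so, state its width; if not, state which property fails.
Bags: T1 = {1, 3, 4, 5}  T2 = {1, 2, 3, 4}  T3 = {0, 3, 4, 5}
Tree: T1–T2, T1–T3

Yes; width 3.

Every vertex of G appears in some bag (union = {0, 1, 2, 3, 4, 5}); every edge is covered by a bag; and for each vertex v the set of bags containing v is connected in the bag tree. The decomposition is therefore valid. The largest bag has 4 vertices, so the width is 3.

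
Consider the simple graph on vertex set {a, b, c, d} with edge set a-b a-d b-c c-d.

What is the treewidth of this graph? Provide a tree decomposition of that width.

Every bag has size at most 3, so the width is 3 − 1 = 2 and tw(G) ≤ 2. Since c–b–a–d–c is a cycle in G, G is not acyclic. Forests are exactly the graphs of treewidth ≤ 1, so tw(G) ≥ 2. Hence tw(G) = 2 exactly.

Treewidth 2.
One such decomposition:
Bags: B1 = {a, b, c}  B2 = {a, c, d}
Tree: B1–B2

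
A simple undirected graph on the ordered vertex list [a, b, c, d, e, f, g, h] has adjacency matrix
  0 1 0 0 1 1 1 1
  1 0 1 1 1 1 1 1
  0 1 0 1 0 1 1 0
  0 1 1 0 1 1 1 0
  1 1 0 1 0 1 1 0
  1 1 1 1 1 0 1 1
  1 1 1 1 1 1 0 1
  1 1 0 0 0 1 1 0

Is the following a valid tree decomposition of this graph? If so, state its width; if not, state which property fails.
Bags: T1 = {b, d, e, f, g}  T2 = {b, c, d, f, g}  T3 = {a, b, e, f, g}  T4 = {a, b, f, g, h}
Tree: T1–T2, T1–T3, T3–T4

Checking the three conditions: (i) the bags cover all of {a, b, c, d, e, f, g, h}; (ii) for each edge, some bag contains both endpoints; (iii) the bags containing any fixed vertex form a subtree. All hold, so the decomposition is valid with width 5 − 1 = 4.

Yes; width 4.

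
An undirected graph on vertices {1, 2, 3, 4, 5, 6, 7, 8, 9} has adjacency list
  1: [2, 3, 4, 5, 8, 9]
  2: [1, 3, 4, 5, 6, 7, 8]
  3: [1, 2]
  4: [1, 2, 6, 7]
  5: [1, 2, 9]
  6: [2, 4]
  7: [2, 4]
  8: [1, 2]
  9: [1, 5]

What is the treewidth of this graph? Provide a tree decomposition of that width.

Every bag has size at most 3, so the width is 3 − 1 = 2 and tw(G) ≤ 2. For the lower bound, the 3 vertices {1, 5, 9} are pairwise adjacent, and any tree decomposition puts a clique entirely inside one bag — forcing width ≥ 2. Combining the bounds, tw(G) = 2.

Treewidth 2.
One such decomposition:
Bags: B1 = {1, 2, 4}  B2 = {1, 2, 5}  B3 = {2, 4, 7}  B4 = {2, 4, 6}  B5 = {1, 2, 3}  B6 = {1, 5, 9}  B7 = {1, 2, 8}
Tree: B1–B2, B1–B3, B3–B4, B1–B5, B2–B6, B1–B7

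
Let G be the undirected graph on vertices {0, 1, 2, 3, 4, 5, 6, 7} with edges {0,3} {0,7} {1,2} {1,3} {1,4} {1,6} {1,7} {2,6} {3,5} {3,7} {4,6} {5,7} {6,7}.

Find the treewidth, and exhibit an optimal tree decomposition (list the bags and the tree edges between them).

Treewidth 2.
Bags: B1 = {1, 6, 7}  B2 = {1, 2, 6}  B3 = {1, 4, 6}  B4 = {1, 3, 7}  B5 = {0, 3, 7}  B6 = {3, 5, 7}
Tree: B1–B2, B1–B3, B1–B4, B4–B5, B5–B6

Each bag holds 3 vertices, so the decomposition has width 2, which upper-bounds the treewidth. Conversely, {0, 3, 7} is a clique of size 3, and the vertices of any clique must share a bag in every tree decomposition; so some bag has ≥ 3 vertices and tw(G) ≥ 2. Combining the bounds, tw(G) = 2.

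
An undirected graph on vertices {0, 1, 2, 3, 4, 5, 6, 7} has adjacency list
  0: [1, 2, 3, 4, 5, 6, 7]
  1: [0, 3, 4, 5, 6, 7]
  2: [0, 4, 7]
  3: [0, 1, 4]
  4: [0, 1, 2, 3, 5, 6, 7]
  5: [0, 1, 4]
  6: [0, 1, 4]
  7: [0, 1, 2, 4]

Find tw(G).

3

A width-3 tree decomposition is:
Bags: B1 = {0, 1, 4, 7}  B2 = {0, 1, 4, 6}  B3 = {0, 1, 3, 4}  B4 = {0, 1, 4, 5}  B5 = {0, 2, 4, 7}
Tree: B1–B2, B1–B3, B1–B4, B1–B5
The largest bag has 4 vertices, giving width 3; this decomposition certifies tw(G) ≤ 3. Conversely, {0, 1, 3, 4} is a clique of size 4, and the vertices of any clique must share a bag in every tree decomposition; so some bag has ≥ 4 vertices and tw(G) ≥ 3. The upper and lower bounds meet at 3, so that is the treewidth.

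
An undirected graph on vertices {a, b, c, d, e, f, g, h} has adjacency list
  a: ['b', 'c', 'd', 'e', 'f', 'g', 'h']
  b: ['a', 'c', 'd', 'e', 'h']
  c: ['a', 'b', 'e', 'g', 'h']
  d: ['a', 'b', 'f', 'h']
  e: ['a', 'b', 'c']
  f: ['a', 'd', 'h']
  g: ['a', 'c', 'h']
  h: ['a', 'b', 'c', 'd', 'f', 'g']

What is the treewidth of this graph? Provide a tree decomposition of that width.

Every bag has size at most 4, so the width is 4 − 1 = 3 and tw(G) ≤ 3. Conversely, {a, b, c, e} is a clique of size 4, and the vertices of any clique must share a bag in every tree decomposition; so some bag has ≥ 4 vertices and tw(G) ≥ 3. Hence tw(G) = 3 exactly.

Treewidth 3.
Bags: B1 = {a, b, c, h}  B2 = {a, b, d, h}  B3 = {a, b, c, e}  B4 = {a, c, g, h}  B5 = {a, d, f, h}
Tree: B1–B2, B1–B3, B1–B4, B2–B5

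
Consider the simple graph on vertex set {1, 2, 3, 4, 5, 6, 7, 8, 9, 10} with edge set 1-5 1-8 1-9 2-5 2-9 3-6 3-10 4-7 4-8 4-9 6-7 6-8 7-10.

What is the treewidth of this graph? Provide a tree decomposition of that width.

Each bag holds 3 vertices, so the decomposition has width 2, which upper-bounds the treewidth. The edges 2–5–1–9–2 form a cycle, so G is not a tree and its treewidth is at least 2. Therefore the treewidth is 2.

Treewidth 2.
One such decomposition:
Bags: B1 = {2, 5, 9}  B2 = {1, 5, 9}  B3 = {1, 4, 9}  B4 = {1, 4, 8}  B5 = {4, 7, 8}  B6 = {6, 7, 8}  B7 = {6, 7, 10}  B8 = {3, 6, 10}
Tree: B1–B2, B2–B3, B3–B4, B4–B5, B5–B6, B6–B7, B7–B8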